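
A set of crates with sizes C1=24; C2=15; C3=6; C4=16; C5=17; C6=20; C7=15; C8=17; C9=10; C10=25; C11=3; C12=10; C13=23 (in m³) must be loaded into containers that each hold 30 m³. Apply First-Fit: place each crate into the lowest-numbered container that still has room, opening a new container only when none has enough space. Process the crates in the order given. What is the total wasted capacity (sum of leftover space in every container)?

container 1: place C1 (24 m³), 6 m³ left
container 2: place C2 (15 m³), 15 m³ left
container 1: place C3 (6 m³), 0 m³ left
container 3: place C4 (16 m³), 14 m³ left
container 4: place C5 (17 m³), 13 m³ left
container 5: place C6 (20 m³), 10 m³ left
container 2: place C7 (15 m³), 0 m³ left
container 6: place C8 (17 m³), 13 m³ left
container 3: place C9 (10 m³), 4 m³ left
container 7: place C10 (25 m³), 5 m³ left
container 3: place C11 (3 m³), 1 m³ left
container 4: place C12 (10 m³), 3 m³ left
container 8: place C13 (23 m³), 7 m³ left
8 containers × 30 m³ = 240 m³; used 201 m³; unused 39 m³.

39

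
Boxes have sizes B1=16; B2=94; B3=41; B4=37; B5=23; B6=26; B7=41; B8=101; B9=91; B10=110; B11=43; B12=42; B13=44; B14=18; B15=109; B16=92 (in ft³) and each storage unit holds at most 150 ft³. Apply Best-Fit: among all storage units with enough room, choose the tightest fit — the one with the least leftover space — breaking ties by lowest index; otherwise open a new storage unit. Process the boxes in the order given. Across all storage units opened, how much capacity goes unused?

storage unit 1: place B1 (16 ft³), 134 ft³ left
storage unit 1: place B2 (94 ft³), 40 ft³ left
storage unit 2: place B3 (41 ft³), 109 ft³ left
storage unit 1: place B4 (37 ft³), 3 ft³ left
storage unit 2: place B5 (23 ft³), 86 ft³ left
storage unit 2: place B6 (26 ft³), 60 ft³ left
storage unit 2: place B7 (41 ft³), 19 ft³ left
storage unit 3: place B8 (101 ft³), 49 ft³ left
storage unit 4: place B9 (91 ft³), 59 ft³ left
storage unit 5: place B10 (110 ft³), 40 ft³ left
storage unit 3: place B11 (43 ft³), 6 ft³ left
storage unit 4: place B12 (42 ft³), 17 ft³ left
storage unit 6: place B13 (44 ft³), 106 ft³ left
storage unit 2: place B14 (18 ft³), 1 ft³ left
storage unit 7: place B15 (109 ft³), 41 ft³ left
storage unit 6: place B16 (92 ft³), 14 ft³ left
7 storage units × 150 ft³ = 1050 ft³; used 928 ft³; unused 122 ft³.

122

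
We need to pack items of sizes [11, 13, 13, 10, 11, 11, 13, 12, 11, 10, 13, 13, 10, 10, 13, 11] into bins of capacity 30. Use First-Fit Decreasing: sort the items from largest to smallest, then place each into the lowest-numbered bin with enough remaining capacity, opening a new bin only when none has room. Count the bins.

Sorted descending: 13, 13, 13, 13, 13, 13, 12, 11, 11, 11, 11, 11, 10, 10, 10, 10.
13 → bin 1 (remaining 17)
13 → bin 1 (remaining 4)
13 → bin 2 (remaining 17)
13 → bin 2 (remaining 4)
13 → bin 3 (remaining 17)
13 → bin 3 (remaining 4)
12 → bin 4 (remaining 18)
11 → bin 4 (remaining 7)
11 → bin 5 (remaining 19)
11 → bin 5 (remaining 8)
11 → bin 6 (remaining 19)
11 → bin 6 (remaining 8)
10 → bin 7 (remaining 20)
10 → bin 7 (remaining 10)
10 → bin 7 (remaining 0)
10 → bin 8 (remaining 20)
Final bins: [13,13] [13,13] [13,13] [12,11] [11,11] [11,11] [10,10,10] [10].

8 bins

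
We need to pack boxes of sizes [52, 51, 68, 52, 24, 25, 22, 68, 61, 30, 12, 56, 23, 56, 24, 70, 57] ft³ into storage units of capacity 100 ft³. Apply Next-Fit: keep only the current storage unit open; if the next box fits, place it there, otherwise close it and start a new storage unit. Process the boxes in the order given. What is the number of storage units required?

52 ft³ → storage unit 1 (remaining 48 ft³)
51 ft³ → storage unit 2 (remaining 49 ft³)
68 ft³ → storage unit 3 (remaining 32 ft³)
52 ft³ → storage unit 4 (remaining 48 ft³)
24 ft³ → storage unit 4 (remaining 24 ft³)
25 ft³ → storage unit 5 (remaining 75 ft³)
22 ft³ → storage unit 5 (remaining 53 ft³)
68 ft³ → storage unit 6 (remaining 32 ft³)
61 ft³ → storage unit 7 (remaining 39 ft³)
30 ft³ → storage unit 7 (remaining 9 ft³)
12 ft³ → storage unit 8 (remaining 88 ft³)
56 ft³ → storage unit 8 (remaining 32 ft³)
23 ft³ → storage unit 8 (remaining 9 ft³)
56 ft³ → storage unit 9 (remaining 44 ft³)
24 ft³ → storage unit 9 (remaining 20 ft³)
70 ft³ → storage unit 10 (remaining 30 ft³)
57 ft³ → storage unit 11 (remaining 43 ft³)

11 storage units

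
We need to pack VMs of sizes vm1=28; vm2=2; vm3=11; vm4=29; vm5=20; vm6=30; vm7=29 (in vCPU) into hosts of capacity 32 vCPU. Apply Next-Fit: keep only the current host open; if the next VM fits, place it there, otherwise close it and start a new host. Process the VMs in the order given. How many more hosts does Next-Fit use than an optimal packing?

Next-Fit: [28,2] [11] [29] [20] [30] [29] → 6 hosts.
Total size 149 vCPU; any packing needs at least ⌈149/32⌉ = 5 hosts.
An optimal packing achieves that bound: [30,2] [29] [29] [28] [20,11] → 5 hosts.
Excess: 6 − 5 = 1.

1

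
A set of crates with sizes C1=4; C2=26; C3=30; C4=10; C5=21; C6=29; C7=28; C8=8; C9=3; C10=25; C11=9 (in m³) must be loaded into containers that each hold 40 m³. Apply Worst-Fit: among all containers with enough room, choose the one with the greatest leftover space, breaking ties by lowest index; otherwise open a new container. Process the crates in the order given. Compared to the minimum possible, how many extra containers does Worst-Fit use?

0

Worst-Fit: [4,26,10] [30] [21,8] [29] [28,3] [25,9] → 6 containers.
6 crates exceed 20 m³ (half the capacity), and no two of those can share a container, so at least 6 containers are needed.
So 6 is already optimal.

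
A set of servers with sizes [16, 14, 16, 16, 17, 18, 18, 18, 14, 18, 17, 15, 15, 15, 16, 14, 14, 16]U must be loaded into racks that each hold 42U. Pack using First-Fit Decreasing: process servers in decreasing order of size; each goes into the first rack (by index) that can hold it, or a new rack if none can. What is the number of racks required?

9 racks

Sorted descending: 18, 18, 18, 18, 17, 17, 16, 16, 16, 16, 16, 15, 15, 15, 14, 14, 14, 14.
rack 1: place 18U, 24U left
rack 1: place 18U, 6U left
rack 2: place 18U, 24U left
rack 2: place 18U, 6U left
rack 3: place 17U, 25U left
rack 3: place 17U, 8U left
rack 4: place 16U, 26U left
rack 4: place 16U, 10U left
rack 5: place 16U, 26U left
rack 5: place 16U, 10U left
rack 6: place 16U, 26U left
rack 6: place 15U, 11U left
rack 7: place 15U, 27U left
rack 7: place 15U, 12U left
rack 8: place 14U, 28U left
rack 8: place 14U, 14U left
rack 8: place 14U, 0U left
rack 9: place 14U, 28U left
Final racks: [18,18] [18,18] [17,17] [16,16] [16,16] [16,15] [15,15] [14,14,14] [14].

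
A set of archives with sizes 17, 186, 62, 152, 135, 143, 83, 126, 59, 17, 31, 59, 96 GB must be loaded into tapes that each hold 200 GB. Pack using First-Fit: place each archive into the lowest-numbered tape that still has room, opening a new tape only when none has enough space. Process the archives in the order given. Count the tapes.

17 GB → tape 1 (remaining 183 GB)
186 GB → tape 2 (remaining 14 GB)
62 GB → tape 1 (remaining 121 GB)
152 GB → tape 3 (remaining 48 GB)
135 GB → tape 4 (remaining 65 GB)
143 GB → tape 5 (remaining 57 GB)
83 GB → tape 1 (remaining 38 GB)
126 GB → tape 6 (remaining 74 GB)
59 GB → tape 4 (remaining 6 GB)
17 GB → tape 1 (remaining 21 GB)
31 GB → tape 3 (remaining 17 GB)
59 GB → tape 6 (remaining 15 GB)
96 GB → tape 7 (remaining 104 GB)
Final tapes: [17,62,83,17] [186] [152,31] [135,59] [143] [126,59] [96].

7 tapes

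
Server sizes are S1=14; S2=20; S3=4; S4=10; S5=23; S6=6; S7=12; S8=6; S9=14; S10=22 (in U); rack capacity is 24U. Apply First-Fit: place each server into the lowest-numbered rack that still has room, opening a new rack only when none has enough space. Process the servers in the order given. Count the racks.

6

rack 1: place S1 (14U), 10U left
rack 2: place S2 (20U), 4U left
rack 1: place S3 (4U), 6U left
rack 3: place S4 (10U), 14U left
rack 4: place S5 (23U), 1U left
rack 1: place S6 (6U), 0U left
rack 3: place S7 (12U), 2U left
rack 5: place S8 (6U), 18U left
rack 5: place S9 (14U), 4U left
rack 6: place S10 (22U), 2U left
Final racks: [14,4,6] [20] [10,12] [23] [6,14] [22].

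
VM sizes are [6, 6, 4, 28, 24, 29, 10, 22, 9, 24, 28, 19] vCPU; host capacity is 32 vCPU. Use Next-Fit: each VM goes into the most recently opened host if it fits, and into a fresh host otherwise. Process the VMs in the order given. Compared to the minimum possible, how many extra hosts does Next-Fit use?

Next-Fit: [6,6,4] [28] [24] [29] [10,22] [9] [24] [28] [19] → 9 hosts.
Total size 209 vCPU; any packing needs at least ⌈209/32⌉ = 7 hosts.
An optimal packing achieves that bound: [29] [28,4] [28] [24,6] [24,6] [22,10] [19,9] → 7 hosts.
Excess: 9 − 7 = 2.

2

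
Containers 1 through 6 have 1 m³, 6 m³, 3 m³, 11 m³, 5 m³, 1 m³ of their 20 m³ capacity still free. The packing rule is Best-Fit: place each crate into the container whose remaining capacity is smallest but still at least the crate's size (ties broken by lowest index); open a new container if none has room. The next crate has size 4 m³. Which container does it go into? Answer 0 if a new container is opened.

Containers with room: container 2 (6 m³), container 4 (11 m³), container 5 (5 m³).
Tightest fit is container 5 with 5 m³ free.

5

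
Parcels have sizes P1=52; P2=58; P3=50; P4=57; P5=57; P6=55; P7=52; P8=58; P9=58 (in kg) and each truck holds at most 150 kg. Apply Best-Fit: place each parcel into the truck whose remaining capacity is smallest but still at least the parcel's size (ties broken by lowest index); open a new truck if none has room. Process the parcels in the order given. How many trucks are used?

P1 (52 kg) → truck 1 (remaining 98 kg)
P2 (58 kg) → truck 1 (remaining 40 kg)
P3 (50 kg) → truck 2 (remaining 100 kg)
P4 (57 kg) → truck 2 (remaining 43 kg)
P5 (57 kg) → truck 3 (remaining 93 kg)
P6 (55 kg) → truck 3 (remaining 38 kg)
P7 (52 kg) → truck 4 (remaining 98 kg)
P8 (58 kg) → truck 4 (remaining 40 kg)
P9 (58 kg) → truck 5 (remaining 92 kg)

5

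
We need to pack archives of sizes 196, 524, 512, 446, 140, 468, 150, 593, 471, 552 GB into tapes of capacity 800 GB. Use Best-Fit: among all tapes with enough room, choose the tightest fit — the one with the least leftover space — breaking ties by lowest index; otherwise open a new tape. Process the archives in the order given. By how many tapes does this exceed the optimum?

Best-Fit: [196,524] [512,140] [446] [468,150] [593] [471] [552] → 7 tapes.
7 archives exceed 400 GB (half the capacity), and no two of those can share a tape, so at least 7 tapes are needed.
So 7 is already optimal.

0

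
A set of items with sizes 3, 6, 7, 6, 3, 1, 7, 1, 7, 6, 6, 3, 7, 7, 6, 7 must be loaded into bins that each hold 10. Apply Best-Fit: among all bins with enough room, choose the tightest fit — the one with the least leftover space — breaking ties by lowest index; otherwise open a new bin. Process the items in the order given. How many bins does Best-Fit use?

Put 3 in bin 1; 7 remain.
Put 6 in bin 1; 1 remain.
Put 7 in bin 2; 3 remain.
Put 6 in bin 3; 4 remain.
Put 3 in bin 2; 0 remain.
Put 1 in bin 1; 0 remain.
Put 7 in bin 4; 3 remain.
Put 1 in bin 4; 2 remain.
Put 7 in bin 5; 3 remain.
Put 6 in bin 6; 4 remain.
Put 6 in bin 7; 4 remain.
Put 3 in bin 5; 0 remain.
Put 7 in bin 8; 3 remain.
Put 7 in bin 9; 3 remain.
Put 6 in bin 10; 4 remain.
Put 7 in bin 11; 3 remain.

11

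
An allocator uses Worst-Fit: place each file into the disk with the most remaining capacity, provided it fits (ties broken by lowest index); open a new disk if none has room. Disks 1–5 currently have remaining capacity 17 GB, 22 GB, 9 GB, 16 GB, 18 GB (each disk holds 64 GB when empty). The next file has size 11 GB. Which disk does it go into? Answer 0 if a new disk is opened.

Disks with room: disk 1 (17 GB), disk 2 (22 GB), disk 4 (16 GB), disk 5 (18 GB).
Most room is disk 2 with 22 GB free.

2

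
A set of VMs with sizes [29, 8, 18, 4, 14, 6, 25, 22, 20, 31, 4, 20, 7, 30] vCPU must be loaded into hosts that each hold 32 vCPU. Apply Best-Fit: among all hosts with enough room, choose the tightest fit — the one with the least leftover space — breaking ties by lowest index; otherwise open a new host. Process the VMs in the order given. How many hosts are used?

9

Put 29 vCPU in host 1; 3 vCPU remain.
Put 8 vCPU in host 2; 24 vCPU remain.
Put 18 vCPU in host 2; 6 vCPU remain.
Put 4 vCPU in host 2; 2 vCPU remain.
Put 14 vCPU in host 3; 18 vCPU remain.
Put 6 vCPU in host 3; 12 vCPU remain.
Put 25 vCPU in host 4; 7 vCPU remain.
Put 22 vCPU in host 5; 10 vCPU remain.
Put 20 vCPU in host 6; 12 vCPU remain.
Put 31 vCPU in host 7; 1 vCPU remain.
Put 4 vCPU in host 4; 3 vCPU remain.
Put 20 vCPU in host 8; 12 vCPU remain.
Put 7 vCPU in host 5; 3 vCPU remain.
Put 30 vCPU in host 9; 2 vCPU remain.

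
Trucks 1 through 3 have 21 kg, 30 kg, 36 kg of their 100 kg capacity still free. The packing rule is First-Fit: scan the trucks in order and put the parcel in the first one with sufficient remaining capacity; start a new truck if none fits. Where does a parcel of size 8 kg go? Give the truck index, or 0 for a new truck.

1

Trucks with room: truck 1 (21 kg), truck 2 (30 kg), truck 3 (36 kg).
The first with room is truck 1.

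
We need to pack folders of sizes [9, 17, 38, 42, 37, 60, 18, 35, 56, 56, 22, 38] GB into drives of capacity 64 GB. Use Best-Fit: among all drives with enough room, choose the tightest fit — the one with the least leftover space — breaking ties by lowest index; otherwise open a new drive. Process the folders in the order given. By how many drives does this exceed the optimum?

0

Best-Fit: [9,17,38] [42,18] [37,22] [60] [35] [56] [56] [38] → 8 drives.
8 folders exceed 32 GB (half the capacity), and no two of those can share a drive, so at least 8 drives are needed.
So 8 is already optimal.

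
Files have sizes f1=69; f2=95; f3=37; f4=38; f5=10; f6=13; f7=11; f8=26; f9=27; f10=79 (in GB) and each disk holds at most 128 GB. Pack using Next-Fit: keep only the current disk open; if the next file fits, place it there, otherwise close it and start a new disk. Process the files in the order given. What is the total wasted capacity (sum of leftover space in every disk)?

235

disk 1: place f1 (69 GB), 59 GB left
disk 2: place f2 (95 GB), 33 GB left
disk 3: place f3 (37 GB), 91 GB left
disk 3: place f4 (38 GB), 53 GB left
disk 3: place f5 (10 GB), 43 GB left
disk 3: place f6 (13 GB), 30 GB left
disk 3: place f7 (11 GB), 19 GB left
disk 4: place f8 (26 GB), 102 GB left
disk 4: place f9 (27 GB), 75 GB left
disk 5: place f10 (79 GB), 49 GB left
5 disks × 128 GB = 640 GB; used 405 GB; unused 235 GB.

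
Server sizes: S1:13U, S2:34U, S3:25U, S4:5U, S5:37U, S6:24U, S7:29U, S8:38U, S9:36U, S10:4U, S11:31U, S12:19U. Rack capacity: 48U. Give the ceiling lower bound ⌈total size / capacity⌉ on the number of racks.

Total size = 13 + 34 + 25 + 5 + 37 + 24 + 29 + 38 + 36 + 4 + 31 + 19 = 295U.
⌈295 / 48⌉ = 7.

7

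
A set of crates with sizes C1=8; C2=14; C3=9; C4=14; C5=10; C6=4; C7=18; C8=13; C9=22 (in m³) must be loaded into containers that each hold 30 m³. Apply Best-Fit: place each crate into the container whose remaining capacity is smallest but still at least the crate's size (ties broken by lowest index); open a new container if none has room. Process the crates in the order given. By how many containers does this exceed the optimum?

Best-Fit: [8,14] [9,14,4] [10,18] [13] [22] → 5 containers.
Total size 112 m³; any packing needs at least ⌈112/30⌉ = 4 containers.
An optimal packing achieves that bound: [22,8] [18,10] [14,14] [13,9,4] → 4 containers.
Excess: 5 − 4 = 1.

1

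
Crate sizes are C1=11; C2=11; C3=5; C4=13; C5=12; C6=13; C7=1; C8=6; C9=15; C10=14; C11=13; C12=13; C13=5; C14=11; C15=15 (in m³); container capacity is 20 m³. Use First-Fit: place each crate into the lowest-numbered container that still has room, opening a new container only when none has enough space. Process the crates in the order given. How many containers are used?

container 1: place C1 (11 m³), 9 m³ left
container 2: place C2 (11 m³), 9 m³ left
container 1: place C3 (5 m³), 4 m³ left
container 3: place C4 (13 m³), 7 m³ left
container 4: place C5 (12 m³), 8 m³ left
container 5: place C6 (13 m³), 7 m³ left
container 1: place C7 (1 m³), 3 m³ left
container 2: place C8 (6 m³), 3 m³ left
container 6: place C9 (15 m³), 5 m³ left
container 7: place C10 (14 m³), 6 m³ left
container 8: place C11 (13 m³), 7 m³ left
container 9: place C12 (13 m³), 7 m³ left
container 3: place C13 (5 m³), 2 m³ left
container 10: place C14 (11 m³), 9 m³ left
container 11: place C15 (15 m³), 5 m³ left
Final containers: [11,5,1] [11,6] [13,5] [12] [13] [15] [14] [13] [13] [11] [15].

11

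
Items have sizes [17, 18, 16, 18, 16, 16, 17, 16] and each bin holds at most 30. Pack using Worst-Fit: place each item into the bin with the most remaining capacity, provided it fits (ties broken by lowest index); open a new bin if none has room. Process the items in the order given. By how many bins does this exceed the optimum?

Worst-Fit: [17] [18] [16] [18] [16] [16] [17] [16] → 8 bins.
8 items exceed 15 (half the capacity), and no two of those can share a bin, so at least 8 bins are needed.
So 8 is already optimal.

0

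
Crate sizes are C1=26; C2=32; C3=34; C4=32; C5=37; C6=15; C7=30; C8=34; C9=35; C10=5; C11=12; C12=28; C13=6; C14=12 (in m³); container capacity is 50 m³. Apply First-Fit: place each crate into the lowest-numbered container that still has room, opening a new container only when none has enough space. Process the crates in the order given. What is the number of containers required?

9

C1 (26 m³) → container 1 (remaining 24 m³)
C2 (32 m³) → container 2 (remaining 18 m³)
C3 (34 m³) → container 3 (remaining 16 m³)
C4 (32 m³) → container 4 (remaining 18 m³)
C5 (37 m³) → container 5 (remaining 13 m³)
C6 (15 m³) → container 1 (remaining 9 m³)
C7 (30 m³) → container 6 (remaining 20 m³)
C8 (34 m³) → container 7 (remaining 16 m³)
C9 (35 m³) → container 8 (remaining 15 m³)
C10 (5 m³) → container 1 (remaining 4 m³)
C11 (12 m³) → container 2 (remaining 6 m³)
C12 (28 m³) → container 9 (remaining 22 m³)
C13 (6 m³) → container 2 (remaining 0 m³)
C14 (12 m³) → container 3 (remaining 4 m³)
Final containers: [26,15,5] [32,12,6] [34,12] [32] [37] [30] [34] [35] [28].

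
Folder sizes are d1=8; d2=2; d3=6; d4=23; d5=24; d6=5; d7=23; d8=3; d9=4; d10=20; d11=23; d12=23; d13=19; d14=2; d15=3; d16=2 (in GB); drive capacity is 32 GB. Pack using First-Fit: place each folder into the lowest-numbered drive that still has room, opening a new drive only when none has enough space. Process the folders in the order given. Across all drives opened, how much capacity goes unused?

drive 1: place d1 (8 GB), 24 GB left
drive 1: place d2 (2 GB), 22 GB left
drive 1: place d3 (6 GB), 16 GB left
drive 2: place d4 (23 GB), 9 GB left
drive 3: place d5 (24 GB), 8 GB left
drive 1: place d6 (5 GB), 11 GB left
drive 4: place d7 (23 GB), 9 GB left
drive 1: place d8 (3 GB), 8 GB left
drive 1: place d9 (4 GB), 4 GB left
drive 5: place d10 (20 GB), 12 GB left
drive 6: place d11 (23 GB), 9 GB left
drive 7: place d12 (23 GB), 9 GB left
drive 8: place d13 (19 GB), 13 GB left
drive 1: place d14 (2 GB), 2 GB left
drive 2: place d15 (3 GB), 6 GB left
drive 1: place d16 (2 GB), 0 GB left
8 drives × 32 GB = 256 GB; used 190 GB; unused 66 GB.

66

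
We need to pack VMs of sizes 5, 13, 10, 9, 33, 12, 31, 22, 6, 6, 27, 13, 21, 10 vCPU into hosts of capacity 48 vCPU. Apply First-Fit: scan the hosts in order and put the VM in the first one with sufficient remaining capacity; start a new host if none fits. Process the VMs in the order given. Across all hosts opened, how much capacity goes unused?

22

5 vCPU → host 1 (remaining 43 vCPU)
13 vCPU → host 1 (remaining 30 vCPU)
10 vCPU → host 1 (remaining 20 vCPU)
9 vCPU → host 1 (remaining 11 vCPU)
33 vCPU → host 2 (remaining 15 vCPU)
12 vCPU → host 2 (remaining 3 vCPU)
31 vCPU → host 3 (remaining 17 vCPU)
22 vCPU → host 4 (remaining 26 vCPU)
6 vCPU → host 1 (remaining 5 vCPU)
6 vCPU → host 3 (remaining 11 vCPU)
27 vCPU → host 5 (remaining 21 vCPU)
13 vCPU → host 4 (remaining 13 vCPU)
21 vCPU → host 5 (remaining 0 vCPU)
10 vCPU → host 3 (remaining 1 vCPU)
5 hosts × 48 vCPU = 240 vCPU; used 218 vCPU; unused 22 vCPU.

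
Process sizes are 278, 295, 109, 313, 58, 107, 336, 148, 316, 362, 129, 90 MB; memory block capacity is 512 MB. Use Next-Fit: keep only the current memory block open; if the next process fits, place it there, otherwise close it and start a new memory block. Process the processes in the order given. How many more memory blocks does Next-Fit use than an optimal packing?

1

Next-Fit: [278] [295,109] [313,58,107] [336,148] [316] [362,129] [90] → 7 memory blocks.
6 processes exceed 256 MB (half the capacity), and no two of those can share a memory block, so at least 6 memory blocks are needed.
An optimal packing achieves that bound: [362,148] [336,129] [316,109,58] [313,107,90] [295] [278] → 6 memory blocks.
Excess: 7 − 6 = 1.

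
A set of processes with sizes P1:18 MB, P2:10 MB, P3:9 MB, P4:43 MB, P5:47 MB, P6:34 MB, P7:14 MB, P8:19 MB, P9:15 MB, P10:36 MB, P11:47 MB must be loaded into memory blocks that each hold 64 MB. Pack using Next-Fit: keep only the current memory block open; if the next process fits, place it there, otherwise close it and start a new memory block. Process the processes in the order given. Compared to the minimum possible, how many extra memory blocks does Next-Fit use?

Next-Fit: [18,10,9] [43] [47] [34,14] [19,15] [36] [47] → 7 memory blocks.
Total size 292 MB; any packing needs at least ⌈292/64⌉ = 5 memory blocks.
An optimal packing achieves that bound: [47,15] [47,14] [43,19] [36,18,10] [34,9] → 5 memory blocks.
Excess: 7 − 5 = 2.

2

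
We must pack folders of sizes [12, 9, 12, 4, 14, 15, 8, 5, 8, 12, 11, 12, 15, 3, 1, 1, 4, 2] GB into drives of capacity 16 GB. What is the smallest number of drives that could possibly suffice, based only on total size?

10

Total size = 12 + 9 + 12 + 4 + 14 + 15 + 8 + 5 + 8 + 12 + 11 + 12 + 15 + 3 + 1 + 1 + 4 + 2 = 148 GB.
⌈148 / 16⌉ = 10.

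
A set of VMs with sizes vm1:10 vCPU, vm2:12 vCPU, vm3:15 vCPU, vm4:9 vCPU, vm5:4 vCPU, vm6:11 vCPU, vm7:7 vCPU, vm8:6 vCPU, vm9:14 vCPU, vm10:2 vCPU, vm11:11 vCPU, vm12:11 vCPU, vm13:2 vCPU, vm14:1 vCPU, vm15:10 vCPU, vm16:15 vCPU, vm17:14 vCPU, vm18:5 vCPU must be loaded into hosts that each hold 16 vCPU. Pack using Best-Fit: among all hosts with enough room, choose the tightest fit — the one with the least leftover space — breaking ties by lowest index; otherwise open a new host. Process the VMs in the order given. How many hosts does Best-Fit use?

11

Put vm1 (10 vCPU) in host 1; 6 vCPU remain.
Put vm2 (12 vCPU) in host 2; 4 vCPU remain.
Put vm3 (15 vCPU) in host 3; 1 vCPU remain.
Put vm4 (9 vCPU) in host 4; 7 vCPU remain.
Put vm5 (4 vCPU) in host 2; 0 vCPU remain.
Put vm6 (11 vCPU) in host 5; 5 vCPU remain.
Put vm7 (7 vCPU) in host 4; 0 vCPU remain.
Put vm8 (6 vCPU) in host 1; 0 vCPU remain.
Put vm9 (14 vCPU) in host 6; 2 vCPU remain.
Put vm10 (2 vCPU) in host 6; 0 vCPU remain.
Put vm11 (11 vCPU) in host 7; 5 vCPU remain.
Put vm12 (11 vCPU) in host 8; 5 vCPU remain.
Put vm13 (2 vCPU) in host 5; 3 vCPU remain.
Put vm14 (1 vCPU) in host 3; 0 vCPU remain.
Put vm15 (10 vCPU) in host 9; 6 vCPU remain.
Put vm16 (15 vCPU) in host 10; 1 vCPU remain.
Put vm17 (14 vCPU) in host 11; 2 vCPU remain.
Put vm18 (5 vCPU) in host 7; 0 vCPU remain.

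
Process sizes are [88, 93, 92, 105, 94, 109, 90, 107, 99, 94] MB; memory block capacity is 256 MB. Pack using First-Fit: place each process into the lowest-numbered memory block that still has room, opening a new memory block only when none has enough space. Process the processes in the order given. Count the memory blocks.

5

Put 88 MB in memory block 1; 168 MB remain.
Put 93 MB in memory block 1; 75 MB remain.
Put 92 MB in memory block 2; 164 MB remain.
Put 105 MB in memory block 2; 59 MB remain.
Put 94 MB in memory block 3; 162 MB remain.
Put 109 MB in memory block 3; 53 MB remain.
Put 90 MB in memory block 4; 166 MB remain.
Put 107 MB in memory block 4; 59 MB remain.
Put 99 MB in memory block 5; 157 MB remain.
Put 94 MB in memory block 5; 63 MB remain.
Final memory blocks: [88,93] [92,105] [94,109] [90,107] [99,94].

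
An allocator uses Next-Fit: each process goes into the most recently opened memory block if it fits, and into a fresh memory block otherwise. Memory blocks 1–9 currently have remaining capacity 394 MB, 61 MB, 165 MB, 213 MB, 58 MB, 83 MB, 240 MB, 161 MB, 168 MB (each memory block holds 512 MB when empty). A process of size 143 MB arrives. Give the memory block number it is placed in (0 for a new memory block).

9

Next-Fit only looks at memory block 9, which has 168 MB free.
143 MB fits there.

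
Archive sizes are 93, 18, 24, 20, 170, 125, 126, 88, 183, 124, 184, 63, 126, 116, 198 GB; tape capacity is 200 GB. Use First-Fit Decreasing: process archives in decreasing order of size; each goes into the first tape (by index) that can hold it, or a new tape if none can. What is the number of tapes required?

Sorted descending: 198, 184, 183, 170, 126, 126, 125, 124, 116, 93, 88, 63, 24, 20, 18.
tape 1: place 198 GB, 2 GB left
tape 2: place 184 GB, 16 GB left
tape 3: place 183 GB, 17 GB left
tape 4: place 170 GB, 30 GB left
tape 5: place 126 GB, 74 GB left
tape 6: place 126 GB, 74 GB left
tape 7: place 125 GB, 75 GB left
tape 8: place 124 GB, 76 GB left
tape 9: place 116 GB, 84 GB left
tape 10: place 93 GB, 107 GB left
tape 10: place 88 GB, 19 GB left
tape 5: place 63 GB, 11 GB left
tape 4: place 24 GB, 6 GB left
tape 6: place 20 GB, 54 GB left
tape 6: place 18 GB, 36 GB left
Final tapes: [198] [184] [183] [170,24] [126,63] [126,20,18] [125] [124] [116] [93,88].

10 tapes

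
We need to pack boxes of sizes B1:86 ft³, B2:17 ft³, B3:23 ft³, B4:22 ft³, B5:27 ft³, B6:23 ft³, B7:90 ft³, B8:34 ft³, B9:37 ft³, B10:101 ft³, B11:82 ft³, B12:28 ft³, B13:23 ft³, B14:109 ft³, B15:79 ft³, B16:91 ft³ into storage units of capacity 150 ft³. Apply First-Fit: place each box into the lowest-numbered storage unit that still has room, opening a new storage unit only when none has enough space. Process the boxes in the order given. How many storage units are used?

B1 (86 ft³) → storage unit 1 (remaining 64 ft³)
B2 (17 ft³) → storage unit 1 (remaining 47 ft³)
B3 (23 ft³) → storage unit 1 (remaining 24 ft³)
B4 (22 ft³) → storage unit 1 (remaining 2 ft³)
B5 (27 ft³) → storage unit 2 (remaining 123 ft³)
B6 (23 ft³) → storage unit 2 (remaining 100 ft³)
B7 (90 ft³) → storage unit 2 (remaining 10 ft³)
B8 (34 ft³) → storage unit 3 (remaining 116 ft³)
B9 (37 ft³) → storage unit 3 (remaining 79 ft³)
B10 (101 ft³) → storage unit 4 (remaining 49 ft³)
B11 (82 ft³) → storage unit 5 (remaining 68 ft³)
B12 (28 ft³) → storage unit 3 (remaining 51 ft³)
B13 (23 ft³) → storage unit 3 (remaining 28 ft³)
B14 (109 ft³) → storage unit 6 (remaining 41 ft³)
B15 (79 ft³) → storage unit 7 (remaining 71 ft³)
B16 (91 ft³) → storage unit 8 (remaining 59 ft³)

8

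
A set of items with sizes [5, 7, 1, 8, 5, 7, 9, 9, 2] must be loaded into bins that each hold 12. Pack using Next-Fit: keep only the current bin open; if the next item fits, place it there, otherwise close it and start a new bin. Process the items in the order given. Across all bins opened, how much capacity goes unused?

7

5 → bin 1 (remaining 7)
7 → bin 1 (remaining 0)
1 → bin 2 (remaining 11)
8 → bin 2 (remaining 3)
5 → bin 3 (remaining 7)
7 → bin 3 (remaining 0)
9 → bin 4 (remaining 3)
9 → bin 5 (remaining 3)
2 → bin 5 (remaining 1)
5 bins × 12 = 60; used 53; unused 7.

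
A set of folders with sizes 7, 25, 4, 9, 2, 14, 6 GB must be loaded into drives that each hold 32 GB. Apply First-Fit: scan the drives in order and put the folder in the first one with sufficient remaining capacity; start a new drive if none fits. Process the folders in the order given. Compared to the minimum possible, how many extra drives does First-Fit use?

First-Fit: [7,25] [4,9,2,14] [6] → 3 drives.
Total size 67 GB; any packing needs at least ⌈67/32⌉ = 3 drives.
So 3 is already optimal.

0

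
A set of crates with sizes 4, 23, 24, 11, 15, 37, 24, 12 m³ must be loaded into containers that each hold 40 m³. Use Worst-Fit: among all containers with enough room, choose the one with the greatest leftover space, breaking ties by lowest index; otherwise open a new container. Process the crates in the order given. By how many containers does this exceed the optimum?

Worst-Fit: [4,23,12] [24,11] [15,24] [37] → 4 containers.
Total size 150 m³; any packing needs at least ⌈150/40⌉ = 4 containers.
So 4 is already optimal.

0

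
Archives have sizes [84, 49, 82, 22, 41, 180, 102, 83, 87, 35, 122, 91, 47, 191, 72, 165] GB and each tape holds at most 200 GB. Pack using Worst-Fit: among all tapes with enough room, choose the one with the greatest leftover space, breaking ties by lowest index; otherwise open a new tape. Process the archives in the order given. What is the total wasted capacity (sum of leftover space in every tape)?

347

84 GB → tape 1 (remaining 116 GB)
49 GB → tape 1 (remaining 67 GB)
82 GB → tape 2 (remaining 118 GB)
22 GB → tape 2 (remaining 96 GB)
41 GB → tape 2 (remaining 55 GB)
180 GB → tape 3 (remaining 20 GB)
102 GB → tape 4 (remaining 98 GB)
83 GB → tape 4 (remaining 15 GB)
87 GB → tape 5 (remaining 113 GB)
35 GB → tape 5 (remaining 78 GB)
122 GB → tape 6 (remaining 78 GB)
91 GB → tape 7 (remaining 109 GB)
47 GB → tape 7 (remaining 62 GB)
191 GB → tape 8 (remaining 9 GB)
72 GB → tape 5 (remaining 6 GB)
165 GB → tape 9 (remaining 35 GB)
9 tapes × 200 GB = 1800 GB; used 1453 GB; unused 347 GB.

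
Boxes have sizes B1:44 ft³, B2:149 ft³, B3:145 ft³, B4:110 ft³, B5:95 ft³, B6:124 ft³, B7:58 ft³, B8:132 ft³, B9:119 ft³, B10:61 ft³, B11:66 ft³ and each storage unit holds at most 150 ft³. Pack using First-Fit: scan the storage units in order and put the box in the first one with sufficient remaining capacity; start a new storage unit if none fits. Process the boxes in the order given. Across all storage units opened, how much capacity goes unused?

storage unit 1: place B1 (44 ft³), 106 ft³ left
storage unit 2: place B2 (149 ft³), 1 ft³ left
storage unit 3: place B3 (145 ft³), 5 ft³ left
storage unit 4: place B4 (110 ft³), 40 ft³ left
storage unit 1: place B5 (95 ft³), 11 ft³ left
storage unit 5: place B6 (124 ft³), 26 ft³ left
storage unit 6: place B7 (58 ft³), 92 ft³ left
storage unit 7: place B8 (132 ft³), 18 ft³ left
storage unit 8: place B9 (119 ft³), 31 ft³ left
storage unit 6: place B10 (61 ft³), 31 ft³ left
storage unit 9: place B11 (66 ft³), 84 ft³ left
9 storage units × 150 ft³ = 1350 ft³; used 1103 ft³; unused 247 ft³.

247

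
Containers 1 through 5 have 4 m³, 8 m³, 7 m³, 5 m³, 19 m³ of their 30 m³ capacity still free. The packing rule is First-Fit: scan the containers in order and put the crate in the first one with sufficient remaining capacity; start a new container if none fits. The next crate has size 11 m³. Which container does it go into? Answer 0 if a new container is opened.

Containers with room: container 5 (19 m³).
The first with room is container 5.

5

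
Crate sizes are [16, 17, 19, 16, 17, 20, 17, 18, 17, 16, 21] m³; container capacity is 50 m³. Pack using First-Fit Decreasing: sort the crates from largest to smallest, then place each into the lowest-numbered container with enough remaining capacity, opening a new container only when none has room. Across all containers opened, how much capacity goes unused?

56

Sorted descending: 21, 20, 19, 18, 17, 17, 17, 17, 16, 16, 16.
Put 21 m³ in container 1; 29 m³ remain.
Put 20 m³ in container 1; 9 m³ remain.
Put 19 m³ in container 2; 31 m³ remain.
Put 18 m³ in container 2; 13 m³ remain.
Put 17 m³ in container 3; 33 m³ remain.
Put 17 m³ in container 3; 16 m³ remain.
Put 17 m³ in container 4; 33 m³ remain.
Put 17 m³ in container 4; 16 m³ remain.
Put 16 m³ in container 3; 0 m³ remain.
Put 16 m³ in container 4; 0 m³ remain.
Put 16 m³ in container 5; 34 m³ remain.
5 containers × 50 m³ = 250 m³; used 194 m³; unused 56 m³.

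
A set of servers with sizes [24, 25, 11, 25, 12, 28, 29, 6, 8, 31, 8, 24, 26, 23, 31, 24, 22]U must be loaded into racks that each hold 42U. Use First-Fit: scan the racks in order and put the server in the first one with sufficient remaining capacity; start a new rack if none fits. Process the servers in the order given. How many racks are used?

12

Put 24U in rack 1; 18U remain.
Put 25U in rack 2; 17U remain.
Put 11U in rack 1; 7U remain.
Put 25U in rack 3; 17U remain.
Put 12U in rack 2; 5U remain.
Put 28U in rack 4; 14U remain.
Put 29U in rack 5; 13U remain.
Put 6U in rack 1; 1U remain.
Put 8U in rack 3; 9U remain.
Put 31U in rack 6; 11U remain.
Put 8U in rack 3; 1U remain.
Put 24U in rack 7; 18U remain.
Put 26U in rack 8; 16U remain.
Put 23U in rack 9; 19U remain.
Put 31U in rack 10; 11U remain.
Put 24U in rack 11; 18U remain.
Put 22U in rack 12; 20U remain.
Final racks: [24,11,6] [25,12] [25,8,8] [28] [29] [31] [24] [26] [23] [31] [24] [22].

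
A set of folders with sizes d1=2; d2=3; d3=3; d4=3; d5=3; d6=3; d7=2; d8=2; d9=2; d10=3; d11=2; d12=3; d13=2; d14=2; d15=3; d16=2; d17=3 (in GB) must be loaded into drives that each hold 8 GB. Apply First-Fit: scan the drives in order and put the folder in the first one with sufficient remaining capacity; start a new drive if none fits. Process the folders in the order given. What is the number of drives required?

6

Put d1 (2 GB) in drive 1; 6 GB remain.
Put d2 (3 GB) in drive 1; 3 GB remain.
Put d3 (3 GB) in drive 1; 0 GB remain.
Put d4 (3 GB) in drive 2; 5 GB remain.
Put d5 (3 GB) in drive 2; 2 GB remain.
Put d6 (3 GB) in drive 3; 5 GB remain.
Put d7 (2 GB) in drive 2; 0 GB remain.
Put d8 (2 GB) in drive 3; 3 GB remain.
Put d9 (2 GB) in drive 3; 1 GB remain.
Put d10 (3 GB) in drive 4; 5 GB remain.
Put d11 (2 GB) in drive 4; 3 GB remain.
Put d12 (3 GB) in drive 4; 0 GB remain.
Put d13 (2 GB) in drive 5; 6 GB remain.
Put d14 (2 GB) in drive 5; 4 GB remain.
Put d15 (3 GB) in drive 5; 1 GB remain.
Put d16 (2 GB) in drive 6; 6 GB remain.
Put d17 (3 GB) in drive 6; 3 GB remain.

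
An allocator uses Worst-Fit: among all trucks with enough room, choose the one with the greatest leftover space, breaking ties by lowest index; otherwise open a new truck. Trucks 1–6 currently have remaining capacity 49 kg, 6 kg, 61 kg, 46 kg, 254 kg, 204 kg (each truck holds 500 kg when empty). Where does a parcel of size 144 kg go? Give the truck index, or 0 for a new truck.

Trucks with room: truck 5 (254 kg), truck 6 (204 kg).
Most room is truck 5 with 254 kg free.

5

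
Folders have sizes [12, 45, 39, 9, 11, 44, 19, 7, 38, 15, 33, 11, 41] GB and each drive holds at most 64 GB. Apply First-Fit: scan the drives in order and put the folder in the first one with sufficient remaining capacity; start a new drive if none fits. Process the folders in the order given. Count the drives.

6

12 GB → drive 1 (remaining 52 GB)
45 GB → drive 1 (remaining 7 GB)
39 GB → drive 2 (remaining 25 GB)
9 GB → drive 2 (remaining 16 GB)
11 GB → drive 2 (remaining 5 GB)
44 GB → drive 3 (remaining 20 GB)
19 GB → drive 3 (remaining 1 GB)
7 GB → drive 1 (remaining 0 GB)
38 GB → drive 4 (remaining 26 GB)
15 GB → drive 4 (remaining 11 GB)
33 GB → drive 5 (remaining 31 GB)
11 GB → drive 4 (remaining 0 GB)
41 GB → drive 6 (remaining 23 GB)
Final drives: [12,45,7] [39,9,11] [44,19] [38,15,11] [33] [41].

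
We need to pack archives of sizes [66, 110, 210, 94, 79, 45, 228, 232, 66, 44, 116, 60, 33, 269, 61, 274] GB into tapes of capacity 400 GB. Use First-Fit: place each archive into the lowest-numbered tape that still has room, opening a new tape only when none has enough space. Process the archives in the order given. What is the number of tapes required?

Put 66 GB in tape 1; 334 GB remain.
Put 110 GB in tape 1; 224 GB remain.
Put 210 GB in tape 1; 14 GB remain.
Put 94 GB in tape 2; 306 GB remain.
Put 79 GB in tape 2; 227 GB remain.
Put 45 GB in tape 2; 182 GB remain.
Put 228 GB in tape 3; 172 GB remain.
Put 232 GB in tape 4; 168 GB remain.
Put 66 GB in tape 2; 116 GB remain.
Put 44 GB in tape 2; 72 GB remain.
Put 116 GB in tape 3; 56 GB remain.
Put 60 GB in tape 2; 12 GB remain.
Put 33 GB in tape 3; 23 GB remain.
Put 269 GB in tape 5; 131 GB remain.
Put 61 GB in tape 4; 107 GB remain.
Put 274 GB in tape 6; 126 GB remain.

6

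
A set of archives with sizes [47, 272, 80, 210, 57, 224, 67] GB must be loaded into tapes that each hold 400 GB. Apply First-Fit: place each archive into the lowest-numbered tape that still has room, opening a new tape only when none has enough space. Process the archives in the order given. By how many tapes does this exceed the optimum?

0

First-Fit: [47,272,80] [210,57,67] [224] → 3 tapes.
Total size 957 GB; any packing needs at least ⌈957/400⌉ = 3 tapes.
So 3 is already optimal.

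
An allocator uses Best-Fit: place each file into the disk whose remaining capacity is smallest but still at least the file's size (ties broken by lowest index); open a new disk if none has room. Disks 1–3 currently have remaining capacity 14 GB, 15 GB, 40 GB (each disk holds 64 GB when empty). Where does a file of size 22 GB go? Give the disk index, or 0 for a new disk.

Disks with room: disk 3 (40 GB).
Tightest fit is disk 3 with 40 GB free.

3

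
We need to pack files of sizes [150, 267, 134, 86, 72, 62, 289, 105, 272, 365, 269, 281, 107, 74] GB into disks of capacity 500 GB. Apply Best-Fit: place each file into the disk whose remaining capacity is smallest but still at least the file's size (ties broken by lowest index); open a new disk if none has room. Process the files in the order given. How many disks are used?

7 disks

disk 1: place 150 GB, 350 GB left
disk 1: place 267 GB, 83 GB left
disk 2: place 134 GB, 366 GB left
disk 2: place 86 GB, 280 GB left
disk 1: place 72 GB, 11 GB left
disk 2: place 62 GB, 218 GB left
disk 3: place 289 GB, 211 GB left
disk 3: place 105 GB, 106 GB left
disk 4: place 272 GB, 228 GB left
disk 5: place 365 GB, 135 GB left
disk 6: place 269 GB, 231 GB left
disk 7: place 281 GB, 219 GB left
disk 5: place 107 GB, 28 GB left
disk 3: place 74 GB, 32 GB left
Final disks: [150,267,72] [134,86,62] [289,105,74] [272] [365,107] [269] [281].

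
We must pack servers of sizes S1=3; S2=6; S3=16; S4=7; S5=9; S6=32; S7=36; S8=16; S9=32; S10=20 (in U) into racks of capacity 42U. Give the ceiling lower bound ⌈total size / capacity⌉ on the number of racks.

Total size = 3 + 6 + 16 + 7 + 9 + 32 + 36 + 16 + 32 + 20 = 177U.
⌈177 / 42⌉ = 5.

5 racks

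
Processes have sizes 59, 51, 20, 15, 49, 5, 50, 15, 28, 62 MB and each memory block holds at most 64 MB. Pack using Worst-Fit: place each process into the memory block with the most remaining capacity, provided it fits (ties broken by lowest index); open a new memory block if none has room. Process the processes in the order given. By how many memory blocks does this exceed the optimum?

Worst-Fit: [59] [51] [20,15,5,15] [49] [50] [28] [62] → 7 memory blocks.
Total size 354 MB; any packing needs at least ⌈354/64⌉ = 6 memory blocks.
An optimal packing achieves that bound: [62] [59,5] [51] [50] [49,15] [28,20,15] → 6 memory blocks.
Excess: 7 − 6 = 1.

1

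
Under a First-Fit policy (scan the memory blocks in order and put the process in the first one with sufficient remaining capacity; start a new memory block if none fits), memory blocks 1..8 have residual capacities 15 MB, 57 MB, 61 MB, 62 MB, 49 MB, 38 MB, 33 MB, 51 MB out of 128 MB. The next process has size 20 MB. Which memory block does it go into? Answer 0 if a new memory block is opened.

Memory blocks with room: memory block 2 (57 MB), memory block 3 (61 MB), memory block 4 (62 MB), memory block 5 (49 MB), memory block 6 (38 MB), memory block 7 (33 MB), memory block 8 (51 MB).
The first with room is memory block 2.

2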